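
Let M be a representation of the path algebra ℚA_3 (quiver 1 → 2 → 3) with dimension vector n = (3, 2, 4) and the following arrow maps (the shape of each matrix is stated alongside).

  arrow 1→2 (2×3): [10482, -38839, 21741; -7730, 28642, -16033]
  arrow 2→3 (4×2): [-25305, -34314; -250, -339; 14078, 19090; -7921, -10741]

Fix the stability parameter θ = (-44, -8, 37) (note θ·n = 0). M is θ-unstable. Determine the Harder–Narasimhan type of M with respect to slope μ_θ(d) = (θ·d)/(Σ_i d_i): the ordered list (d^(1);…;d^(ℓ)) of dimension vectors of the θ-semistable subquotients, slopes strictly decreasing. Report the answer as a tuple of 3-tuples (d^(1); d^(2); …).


Interval decomposition of M: I[1,1], I[1,3]^2, I[3,3]^2.
HN type (ℓ=3): μ^(1)=37; μ^(2)=-8; μ^(3)=-44

((0, 0, 4); (0, 2, 0); (3, 0, 0))


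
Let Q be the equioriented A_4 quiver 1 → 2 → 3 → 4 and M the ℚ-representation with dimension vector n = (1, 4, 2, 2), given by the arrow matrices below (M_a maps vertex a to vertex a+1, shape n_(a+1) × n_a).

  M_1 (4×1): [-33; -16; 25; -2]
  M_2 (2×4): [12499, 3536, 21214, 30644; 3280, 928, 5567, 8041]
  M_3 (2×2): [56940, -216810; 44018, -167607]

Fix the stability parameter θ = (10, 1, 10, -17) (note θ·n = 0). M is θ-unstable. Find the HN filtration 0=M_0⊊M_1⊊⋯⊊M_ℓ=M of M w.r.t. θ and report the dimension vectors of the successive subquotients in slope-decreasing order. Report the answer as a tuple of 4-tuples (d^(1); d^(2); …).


Barcode: M ≅ I[1,4], I[2,2]^2, I[2,3], I[4,4]. HN layers by μ_θ (3 steps, strictly decreasing):
  μ^(1)=10; μ^(2)=1; μ^(3)=-17

((0, 0, 1, 0); (1, 4, 1, 1); (0, 0, 0, 1))


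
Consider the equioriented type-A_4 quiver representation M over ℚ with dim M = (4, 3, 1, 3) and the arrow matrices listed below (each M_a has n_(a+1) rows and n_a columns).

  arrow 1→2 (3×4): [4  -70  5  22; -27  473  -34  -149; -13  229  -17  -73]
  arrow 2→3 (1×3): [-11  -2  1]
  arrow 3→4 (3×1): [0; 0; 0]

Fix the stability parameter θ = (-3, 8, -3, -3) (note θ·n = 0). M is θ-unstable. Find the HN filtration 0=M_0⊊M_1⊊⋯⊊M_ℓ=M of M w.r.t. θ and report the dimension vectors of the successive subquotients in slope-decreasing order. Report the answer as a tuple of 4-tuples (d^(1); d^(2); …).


Interval decomposition of M: I[1,1]^2, I[1,2], I[1,3], I[2,2], I[4,4]^3.
HN type (ℓ=3): μ^(1)=8; μ^(2)=5/2; μ^(3)=-3

((0, 2, 0, 0); (0, 1, 1, 0); (4, 0, 0, 3))


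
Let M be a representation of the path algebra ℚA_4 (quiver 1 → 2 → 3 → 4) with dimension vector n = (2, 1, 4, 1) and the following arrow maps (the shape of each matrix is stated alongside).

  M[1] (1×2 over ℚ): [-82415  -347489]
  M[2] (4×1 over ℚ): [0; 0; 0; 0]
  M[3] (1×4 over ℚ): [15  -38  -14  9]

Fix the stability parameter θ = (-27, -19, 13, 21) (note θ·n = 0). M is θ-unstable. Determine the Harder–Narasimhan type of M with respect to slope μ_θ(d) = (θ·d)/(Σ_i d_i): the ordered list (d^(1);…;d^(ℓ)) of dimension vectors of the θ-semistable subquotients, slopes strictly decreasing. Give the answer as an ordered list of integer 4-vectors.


Via rank(M_{q-1}∘⋯∘M_p): M ≅ I[1,1], I[1,2], I[3,3]^3, I[3,4].
μ_θ-semistable layers: μ^(1)=21; μ^(2)=13; μ^(3)=-19; μ^(4)=-27

((0, 0, 0, 1); (0, 0, 4, 0); (0, 1, 0, 0); (2, 0, 0, 0))


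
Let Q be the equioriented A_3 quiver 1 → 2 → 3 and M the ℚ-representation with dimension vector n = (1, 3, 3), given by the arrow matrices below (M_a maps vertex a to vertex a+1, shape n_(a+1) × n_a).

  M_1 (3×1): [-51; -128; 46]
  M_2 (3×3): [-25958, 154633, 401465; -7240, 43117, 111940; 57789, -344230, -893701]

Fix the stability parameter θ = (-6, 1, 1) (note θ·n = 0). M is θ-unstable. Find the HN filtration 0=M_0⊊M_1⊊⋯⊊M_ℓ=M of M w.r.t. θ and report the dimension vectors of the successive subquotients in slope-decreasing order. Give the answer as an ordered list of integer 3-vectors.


Barcode: M ≅ I[1,3], I[2,3]^2. HN layers by μ_θ (2 steps, strictly decreasing):
  μ^(1)=1; μ^(2)=-6

((0, 3, 3); (1, 0, 0))


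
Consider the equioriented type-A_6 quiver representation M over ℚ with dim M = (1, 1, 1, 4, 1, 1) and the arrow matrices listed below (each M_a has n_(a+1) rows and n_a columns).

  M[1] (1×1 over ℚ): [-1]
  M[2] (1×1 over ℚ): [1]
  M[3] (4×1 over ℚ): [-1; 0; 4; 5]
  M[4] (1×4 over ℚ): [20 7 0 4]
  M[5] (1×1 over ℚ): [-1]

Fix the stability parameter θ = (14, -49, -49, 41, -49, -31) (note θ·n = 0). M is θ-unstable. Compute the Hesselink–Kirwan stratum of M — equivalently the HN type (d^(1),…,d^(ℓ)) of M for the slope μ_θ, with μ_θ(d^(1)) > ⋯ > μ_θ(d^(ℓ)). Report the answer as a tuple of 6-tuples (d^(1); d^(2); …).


Barcode: M ≅ I[1,4], I[4,4]^2, I[4,6]. HN layers by μ_θ (3 steps, strictly decreasing):
  μ^(1)=41; μ^(2)=-13; μ^(3)=-28

((0, 0, 0, 3, 0, 0); (0, 0, 0, 1, 1, 1); (1, 1, 1, 0, 0, 0))


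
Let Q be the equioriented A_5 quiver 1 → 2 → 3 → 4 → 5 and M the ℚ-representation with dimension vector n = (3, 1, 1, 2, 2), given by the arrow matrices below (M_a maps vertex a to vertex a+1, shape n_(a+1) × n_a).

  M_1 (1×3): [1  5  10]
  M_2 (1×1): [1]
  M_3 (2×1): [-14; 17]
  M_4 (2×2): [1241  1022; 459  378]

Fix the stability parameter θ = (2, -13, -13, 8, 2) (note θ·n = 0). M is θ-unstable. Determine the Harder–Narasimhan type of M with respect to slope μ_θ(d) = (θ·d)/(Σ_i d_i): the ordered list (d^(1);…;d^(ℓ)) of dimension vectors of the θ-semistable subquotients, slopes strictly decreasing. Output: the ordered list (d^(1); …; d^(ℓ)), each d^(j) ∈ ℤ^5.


Interval decomposition of M: I[1,1]^2, I[1,4], I[4,5], I[5,5].
HN type (ℓ=4): μ^(1)=8; μ^(2)=5; μ^(3)=2; μ^(4)=-8

((0, 0, 0, 1, 0); (0, 0, 0, 1, 1); (2, 0, 0, 0, 1); (1, 1, 1, 0, 0))


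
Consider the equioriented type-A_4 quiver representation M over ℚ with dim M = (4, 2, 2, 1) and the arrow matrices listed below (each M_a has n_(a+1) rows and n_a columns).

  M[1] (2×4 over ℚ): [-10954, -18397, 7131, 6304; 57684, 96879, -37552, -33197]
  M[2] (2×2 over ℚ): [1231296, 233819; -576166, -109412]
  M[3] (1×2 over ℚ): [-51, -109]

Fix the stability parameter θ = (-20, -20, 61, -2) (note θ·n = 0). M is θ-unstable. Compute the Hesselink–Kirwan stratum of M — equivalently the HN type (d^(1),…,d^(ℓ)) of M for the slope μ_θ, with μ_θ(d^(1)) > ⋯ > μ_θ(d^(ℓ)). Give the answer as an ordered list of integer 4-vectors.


Barcode: M ≅ I[1,1]^2, I[1,3], I[1,4]. HN layers by μ_θ (3 steps, strictly decreasing):
  μ^(1)=61; μ^(2)=59/2; μ^(3)=-20

((0, 0, 1, 0); (0, 0, 1, 1); (4, 2, 0, 0))


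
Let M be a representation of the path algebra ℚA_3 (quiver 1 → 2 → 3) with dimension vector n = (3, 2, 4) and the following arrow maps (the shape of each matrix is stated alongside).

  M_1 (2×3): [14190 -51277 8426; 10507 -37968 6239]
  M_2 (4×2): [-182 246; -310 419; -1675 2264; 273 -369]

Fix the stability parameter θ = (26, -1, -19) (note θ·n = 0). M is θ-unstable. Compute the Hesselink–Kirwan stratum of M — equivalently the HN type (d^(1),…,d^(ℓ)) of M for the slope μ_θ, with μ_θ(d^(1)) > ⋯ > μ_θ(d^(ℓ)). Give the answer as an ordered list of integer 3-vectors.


Interval decomposition of M: I[1,1], I[1,3]^2, I[3,3]^2.
HN type (ℓ=3): μ^(1)=26; μ^(2)=2; μ^(3)=-19

((1, 0, 0); (2, 2, 2); (0, 0, 2))


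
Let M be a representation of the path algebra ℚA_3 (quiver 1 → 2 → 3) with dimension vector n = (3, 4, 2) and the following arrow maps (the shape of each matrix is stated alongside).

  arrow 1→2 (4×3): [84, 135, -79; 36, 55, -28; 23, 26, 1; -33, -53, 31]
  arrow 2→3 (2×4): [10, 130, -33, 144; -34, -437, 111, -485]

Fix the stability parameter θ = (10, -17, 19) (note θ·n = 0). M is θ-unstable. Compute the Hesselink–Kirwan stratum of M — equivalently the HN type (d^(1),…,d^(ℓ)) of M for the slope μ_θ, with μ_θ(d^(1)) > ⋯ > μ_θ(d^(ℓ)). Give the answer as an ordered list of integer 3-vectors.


Via rank(M_{q-1}∘⋯∘M_p): M ≅ I[1,2], I[1,3]^2, I[2,2].
μ_θ-semistable layers: μ^(1)=19; μ^(2)=-7/2; μ^(3)=-17

((0, 0, 2); (3, 3, 0); (0, 1, 0))


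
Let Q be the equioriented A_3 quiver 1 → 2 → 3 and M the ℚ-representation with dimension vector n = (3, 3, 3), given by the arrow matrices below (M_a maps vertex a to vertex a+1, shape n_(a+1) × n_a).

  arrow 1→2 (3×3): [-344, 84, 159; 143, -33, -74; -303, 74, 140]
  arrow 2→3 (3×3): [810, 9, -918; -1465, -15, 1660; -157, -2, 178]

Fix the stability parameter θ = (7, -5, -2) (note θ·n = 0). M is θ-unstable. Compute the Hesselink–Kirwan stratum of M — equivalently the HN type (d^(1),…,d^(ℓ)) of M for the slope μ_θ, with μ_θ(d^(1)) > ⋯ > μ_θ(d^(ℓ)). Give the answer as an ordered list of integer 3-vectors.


Interval decomposition of M: I[1,2], I[1,3]^2, I[3,3].
HN type (ℓ=3): μ^(1)=1; μ^(2)=0; μ^(3)=-2

((1, 1, 0); (2, 2, 2); (0, 0, 1))


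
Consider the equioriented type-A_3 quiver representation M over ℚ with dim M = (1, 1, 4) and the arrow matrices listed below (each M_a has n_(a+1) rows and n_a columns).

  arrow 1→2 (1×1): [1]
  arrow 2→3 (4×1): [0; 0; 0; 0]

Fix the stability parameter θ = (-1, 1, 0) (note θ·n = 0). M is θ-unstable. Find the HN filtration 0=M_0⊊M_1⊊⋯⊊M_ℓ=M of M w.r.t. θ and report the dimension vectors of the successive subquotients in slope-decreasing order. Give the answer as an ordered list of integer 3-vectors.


Via rank(M_{q-1}∘⋯∘M_p): M ≅ I[1,2], I[3,3]^4.
μ_θ-semistable layers: μ^(1)=1; μ^(2)=0; μ^(3)=-1

((0, 1, 0); (0, 0, 4); (1, 0, 0))


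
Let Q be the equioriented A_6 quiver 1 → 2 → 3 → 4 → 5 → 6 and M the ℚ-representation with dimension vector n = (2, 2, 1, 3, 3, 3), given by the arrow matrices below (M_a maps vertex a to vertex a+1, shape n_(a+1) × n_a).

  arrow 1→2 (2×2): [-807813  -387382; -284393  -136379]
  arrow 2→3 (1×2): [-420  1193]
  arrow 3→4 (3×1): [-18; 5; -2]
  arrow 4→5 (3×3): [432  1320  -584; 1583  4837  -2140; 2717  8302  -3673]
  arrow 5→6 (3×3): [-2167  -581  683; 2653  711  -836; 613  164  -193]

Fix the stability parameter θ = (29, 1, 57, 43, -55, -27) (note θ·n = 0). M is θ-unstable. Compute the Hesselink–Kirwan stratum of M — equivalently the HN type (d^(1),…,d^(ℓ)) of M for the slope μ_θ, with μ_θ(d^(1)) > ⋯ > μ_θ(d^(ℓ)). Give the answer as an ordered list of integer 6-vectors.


Via rank(M_{q-1}∘⋯∘M_p): M ≅ I[1,2], I[1,6], I[4,4], I[4,6], I[5,6].
μ_θ-semistable layers: μ^(1)=43; μ^(2)=15; μ^(3)=8; μ^(4)=-13; μ^(5)=-27; μ^(6)=-55

((0, 0, 0, 1, 0, 0); (1, 1, 0, 0, 0, 0); (1, 1, 1, 1, 1, 1); (0, 0, 0, 1, 1, 1); (0, 0, 0, 0, 0, 1); (0, 0, 0, 0, 1, 0))


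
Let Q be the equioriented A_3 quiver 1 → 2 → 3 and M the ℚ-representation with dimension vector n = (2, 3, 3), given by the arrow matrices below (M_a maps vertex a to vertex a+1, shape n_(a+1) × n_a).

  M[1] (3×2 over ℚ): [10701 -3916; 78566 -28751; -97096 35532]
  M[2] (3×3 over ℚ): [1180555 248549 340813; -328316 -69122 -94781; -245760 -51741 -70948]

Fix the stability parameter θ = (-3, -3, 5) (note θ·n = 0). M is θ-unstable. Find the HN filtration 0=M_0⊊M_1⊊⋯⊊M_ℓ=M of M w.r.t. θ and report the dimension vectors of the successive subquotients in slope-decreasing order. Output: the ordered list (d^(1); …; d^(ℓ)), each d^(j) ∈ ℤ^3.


Barcode: M ≅ I[1,3]^2, I[2,3]. HN layers by μ_θ (2 steps, strictly decreasing):
  μ^(1)=5; μ^(2)=-3

((0, 0, 3); (2, 3, 0))


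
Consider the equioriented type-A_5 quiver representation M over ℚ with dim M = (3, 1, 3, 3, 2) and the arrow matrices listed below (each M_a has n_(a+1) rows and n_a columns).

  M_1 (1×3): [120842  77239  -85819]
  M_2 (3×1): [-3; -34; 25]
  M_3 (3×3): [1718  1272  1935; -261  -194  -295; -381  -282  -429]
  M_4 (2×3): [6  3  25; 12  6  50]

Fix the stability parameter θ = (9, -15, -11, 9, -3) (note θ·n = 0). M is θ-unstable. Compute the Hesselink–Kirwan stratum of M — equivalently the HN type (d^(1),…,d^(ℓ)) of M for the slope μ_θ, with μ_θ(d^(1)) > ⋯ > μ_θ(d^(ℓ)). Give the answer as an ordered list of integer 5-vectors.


Barcode: M ≅ I[1,1]^2, I[1,4], I[3,3], I[3,4], I[4,5], I[5,5]. HN layers by μ_θ (5 steps, strictly decreasing):
  μ^(1)=9; μ^(2)=3; μ^(3)=-3; μ^(4)=-17/3; μ^(5)=-11

((2, 0, 0, 2, 0); (0, 0, 0, 1, 1); (0, 0, 0, 0, 1); (1, 1, 1, 0, 0); (0, 0, 2, 0, 0))


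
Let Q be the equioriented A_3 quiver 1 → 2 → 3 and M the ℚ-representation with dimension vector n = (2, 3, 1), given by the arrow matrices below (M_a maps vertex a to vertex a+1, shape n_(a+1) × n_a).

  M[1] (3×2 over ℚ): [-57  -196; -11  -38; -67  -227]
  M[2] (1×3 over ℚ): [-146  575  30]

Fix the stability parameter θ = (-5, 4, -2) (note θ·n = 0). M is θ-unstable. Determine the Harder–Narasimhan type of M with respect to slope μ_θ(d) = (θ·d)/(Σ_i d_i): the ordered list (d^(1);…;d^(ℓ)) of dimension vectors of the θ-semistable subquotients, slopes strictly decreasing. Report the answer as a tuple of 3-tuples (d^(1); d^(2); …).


Barcode: M ≅ I[1,2], I[1,3], I[2,2]. HN layers by μ_θ (3 steps, strictly decreasing):
  μ^(1)=4; μ^(2)=1; μ^(3)=-5

((0, 2, 0); (0, 1, 1); (2, 0, 0))


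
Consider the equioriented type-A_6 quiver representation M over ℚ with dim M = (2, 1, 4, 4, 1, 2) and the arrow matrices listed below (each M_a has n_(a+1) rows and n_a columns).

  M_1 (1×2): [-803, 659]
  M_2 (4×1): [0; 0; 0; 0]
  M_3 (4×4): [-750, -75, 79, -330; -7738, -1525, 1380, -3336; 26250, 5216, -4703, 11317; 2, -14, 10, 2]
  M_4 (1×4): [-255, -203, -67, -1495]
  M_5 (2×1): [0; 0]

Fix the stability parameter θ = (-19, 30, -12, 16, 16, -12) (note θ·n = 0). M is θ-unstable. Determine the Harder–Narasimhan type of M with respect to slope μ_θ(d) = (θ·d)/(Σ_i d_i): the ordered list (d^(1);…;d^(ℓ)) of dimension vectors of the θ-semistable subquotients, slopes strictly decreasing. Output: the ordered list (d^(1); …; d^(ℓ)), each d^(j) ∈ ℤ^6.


Via rank(M_{q-1}∘⋯∘M_p): M ≅ I[1,1], I[1,2], I[3,4]^3, I[3,5], I[6,6]^2.
μ_θ-semistable layers: μ^(1)=30; μ^(2)=16; μ^(3)=-12; μ^(4)=-19

((0, 1, 0, 0, 0, 0); (0, 0, 0, 4, 1, 0); (0, 0, 4, 0, 0, 2); (2, 0, 0, 0, 0, 0))


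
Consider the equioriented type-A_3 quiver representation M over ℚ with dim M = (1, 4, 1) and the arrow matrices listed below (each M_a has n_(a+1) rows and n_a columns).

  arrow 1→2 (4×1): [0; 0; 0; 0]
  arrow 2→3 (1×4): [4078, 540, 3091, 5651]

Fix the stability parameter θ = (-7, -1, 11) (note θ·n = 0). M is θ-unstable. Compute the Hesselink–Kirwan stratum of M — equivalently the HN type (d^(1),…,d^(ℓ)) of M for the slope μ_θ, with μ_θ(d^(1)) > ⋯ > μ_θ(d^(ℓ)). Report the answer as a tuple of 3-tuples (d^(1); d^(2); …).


Barcode: M ≅ I[1,1], I[2,2]^3, I[2,3]. HN layers by μ_θ (3 steps, strictly decreasing):
  μ^(1)=11; μ^(2)=-1; μ^(3)=-7

((0, 0, 1); (0, 4, 0); (1, 0, 0))


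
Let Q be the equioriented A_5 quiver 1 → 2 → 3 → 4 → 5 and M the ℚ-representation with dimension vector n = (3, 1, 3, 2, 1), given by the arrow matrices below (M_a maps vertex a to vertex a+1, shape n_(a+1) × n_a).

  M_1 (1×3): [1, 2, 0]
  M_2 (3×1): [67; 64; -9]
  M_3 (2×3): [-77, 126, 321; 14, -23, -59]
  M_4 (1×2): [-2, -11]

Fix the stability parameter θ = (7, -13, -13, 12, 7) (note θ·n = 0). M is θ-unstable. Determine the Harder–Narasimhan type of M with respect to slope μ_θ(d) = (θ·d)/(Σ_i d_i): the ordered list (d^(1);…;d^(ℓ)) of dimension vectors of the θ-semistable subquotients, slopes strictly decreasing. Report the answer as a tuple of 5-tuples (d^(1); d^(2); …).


Barcode: M ≅ I[1,1]^2, I[1,5], I[3,3], I[3,4]. HN layers by μ_θ (5 steps, strictly decreasing):
  μ^(1)=12; μ^(2)=19/2; μ^(3)=7; μ^(4)=-19/3; μ^(5)=-13

((0, 0, 0, 1, 0); (0, 0, 0, 1, 1); (2, 0, 0, 0, 0); (1, 1, 1, 0, 0); (0, 0, 2, 0, 0))


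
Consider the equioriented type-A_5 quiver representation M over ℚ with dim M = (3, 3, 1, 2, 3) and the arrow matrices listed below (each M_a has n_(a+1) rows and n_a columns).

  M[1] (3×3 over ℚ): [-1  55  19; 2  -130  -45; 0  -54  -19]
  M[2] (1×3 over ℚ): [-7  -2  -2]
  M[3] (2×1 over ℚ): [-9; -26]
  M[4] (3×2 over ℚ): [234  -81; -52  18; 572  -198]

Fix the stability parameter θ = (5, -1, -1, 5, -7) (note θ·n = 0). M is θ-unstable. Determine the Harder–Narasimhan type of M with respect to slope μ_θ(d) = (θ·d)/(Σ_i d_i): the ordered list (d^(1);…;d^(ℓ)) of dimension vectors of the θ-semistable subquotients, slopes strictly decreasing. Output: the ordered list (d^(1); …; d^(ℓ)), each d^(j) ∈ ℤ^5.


Barcode: M ≅ I[1,2]^2, I[1,4], I[4,5], I[5,5]^2. HN layers by μ_θ (5 steps, strictly decreasing):
  μ^(1)=5; μ^(2)=2; μ^(3)=1; μ^(4)=-1; μ^(5)=-7

((0, 0, 0, 1, 0); (2, 2, 0, 0, 0); (1, 1, 1, 0, 0); (0, 0, 0, 1, 1); (0, 0, 0, 0, 2))


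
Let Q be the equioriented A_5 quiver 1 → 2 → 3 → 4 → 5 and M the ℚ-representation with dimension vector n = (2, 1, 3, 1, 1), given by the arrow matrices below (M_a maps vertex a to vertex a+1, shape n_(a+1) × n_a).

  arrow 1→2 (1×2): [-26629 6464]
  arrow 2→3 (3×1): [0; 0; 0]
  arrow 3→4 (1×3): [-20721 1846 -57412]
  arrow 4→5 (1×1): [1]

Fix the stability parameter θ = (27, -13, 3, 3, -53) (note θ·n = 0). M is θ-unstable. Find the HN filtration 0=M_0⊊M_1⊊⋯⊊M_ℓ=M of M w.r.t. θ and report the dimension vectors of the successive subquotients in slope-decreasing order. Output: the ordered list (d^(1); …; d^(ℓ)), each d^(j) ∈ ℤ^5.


Barcode: M ≅ I[1,1], I[1,2], I[3,3]^2, I[3,5]. HN layers by μ_θ (4 steps, strictly decreasing):
  μ^(1)=27; μ^(2)=7; μ^(3)=3; μ^(4)=-47/3

((1, 0, 0, 0, 0); (1, 1, 0, 0, 0); (0, 0, 2, 0, 0); (0, 0, 1, 1, 1))


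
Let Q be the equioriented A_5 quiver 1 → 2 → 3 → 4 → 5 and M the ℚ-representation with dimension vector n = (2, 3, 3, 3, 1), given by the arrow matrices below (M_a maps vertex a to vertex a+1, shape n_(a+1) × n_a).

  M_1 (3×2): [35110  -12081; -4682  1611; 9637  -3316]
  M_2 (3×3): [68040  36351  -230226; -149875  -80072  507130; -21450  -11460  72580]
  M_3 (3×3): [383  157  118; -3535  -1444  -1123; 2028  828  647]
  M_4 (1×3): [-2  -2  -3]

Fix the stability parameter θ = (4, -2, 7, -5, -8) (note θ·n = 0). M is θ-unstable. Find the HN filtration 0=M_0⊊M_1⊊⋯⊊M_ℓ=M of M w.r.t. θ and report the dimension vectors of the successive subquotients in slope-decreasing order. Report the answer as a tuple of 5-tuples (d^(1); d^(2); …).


Barcode: M ≅ I[1,2], I[1,4], I[2,4], I[3,5]. HN layers by μ_θ (2 steps, strictly decreasing):
  μ^(1)=1; μ^(2)=-2

((2, 2, 2, 2, 0); (0, 1, 1, 1, 1))


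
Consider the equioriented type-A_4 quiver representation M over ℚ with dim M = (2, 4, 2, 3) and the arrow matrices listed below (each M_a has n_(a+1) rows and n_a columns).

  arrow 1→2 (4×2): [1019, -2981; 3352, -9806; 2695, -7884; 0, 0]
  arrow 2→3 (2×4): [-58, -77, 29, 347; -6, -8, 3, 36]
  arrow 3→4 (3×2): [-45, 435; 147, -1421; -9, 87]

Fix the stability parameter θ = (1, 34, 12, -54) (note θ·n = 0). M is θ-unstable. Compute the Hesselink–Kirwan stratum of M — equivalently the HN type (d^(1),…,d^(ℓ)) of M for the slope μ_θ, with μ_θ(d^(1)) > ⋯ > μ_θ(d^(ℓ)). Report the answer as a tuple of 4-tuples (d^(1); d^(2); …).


Barcode: M ≅ I[1,3], I[1,4], I[2,2]^2, I[4,4]^2. HN layers by μ_θ (5 steps, strictly decreasing):
  μ^(1)=34; μ^(2)=23; μ^(3)=1; μ^(4)=-7/4; μ^(5)=-54

((0, 2, 0, 0); (0, 1, 1, 0); (1, 0, 0, 0); (1, 1, 1, 1); (0, 0, 0, 2))


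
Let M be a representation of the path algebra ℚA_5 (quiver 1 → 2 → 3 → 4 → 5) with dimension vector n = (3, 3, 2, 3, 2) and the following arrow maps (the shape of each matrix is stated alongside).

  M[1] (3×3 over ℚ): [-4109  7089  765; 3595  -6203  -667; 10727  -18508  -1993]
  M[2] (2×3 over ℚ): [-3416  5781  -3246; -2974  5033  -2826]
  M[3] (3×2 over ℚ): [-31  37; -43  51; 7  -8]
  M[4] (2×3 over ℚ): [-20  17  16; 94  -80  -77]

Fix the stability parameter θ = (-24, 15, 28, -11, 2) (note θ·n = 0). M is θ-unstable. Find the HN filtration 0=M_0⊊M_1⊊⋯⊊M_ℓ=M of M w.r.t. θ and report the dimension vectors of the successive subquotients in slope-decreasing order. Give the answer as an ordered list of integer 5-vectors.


Via rank(M_{q-1}∘⋯∘M_p): M ≅ I[1,2], I[1,5]^2, I[4,4].
μ_θ-semistable layers: μ^(1)=15; μ^(2)=17/2; μ^(3)=-11; μ^(4)=-24

((0, 1, 0, 0, 0); (0, 2, 2, 2, 2); (0, 0, 0, 1, 0); (3, 0, 0, 0, 0))


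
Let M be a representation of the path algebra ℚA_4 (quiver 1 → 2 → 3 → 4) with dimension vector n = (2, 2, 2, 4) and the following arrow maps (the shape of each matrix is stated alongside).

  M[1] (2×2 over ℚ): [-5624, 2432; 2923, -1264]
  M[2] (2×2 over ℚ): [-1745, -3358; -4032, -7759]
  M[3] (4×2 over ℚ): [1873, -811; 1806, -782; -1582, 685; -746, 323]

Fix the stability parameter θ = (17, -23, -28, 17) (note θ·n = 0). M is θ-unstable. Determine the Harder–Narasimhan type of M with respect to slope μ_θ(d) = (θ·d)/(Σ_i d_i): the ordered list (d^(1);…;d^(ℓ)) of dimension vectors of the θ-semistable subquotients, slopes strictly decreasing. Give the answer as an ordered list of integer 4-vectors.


Interval decomposition of M: I[1,1], I[1,4], I[2,4], I[4,4]^2.
HN type (ℓ=3): μ^(1)=17; μ^(2)=-34/3; μ^(3)=-51/2

((1, 0, 0, 4); (1, 1, 1, 0); (0, 1, 1, 0))


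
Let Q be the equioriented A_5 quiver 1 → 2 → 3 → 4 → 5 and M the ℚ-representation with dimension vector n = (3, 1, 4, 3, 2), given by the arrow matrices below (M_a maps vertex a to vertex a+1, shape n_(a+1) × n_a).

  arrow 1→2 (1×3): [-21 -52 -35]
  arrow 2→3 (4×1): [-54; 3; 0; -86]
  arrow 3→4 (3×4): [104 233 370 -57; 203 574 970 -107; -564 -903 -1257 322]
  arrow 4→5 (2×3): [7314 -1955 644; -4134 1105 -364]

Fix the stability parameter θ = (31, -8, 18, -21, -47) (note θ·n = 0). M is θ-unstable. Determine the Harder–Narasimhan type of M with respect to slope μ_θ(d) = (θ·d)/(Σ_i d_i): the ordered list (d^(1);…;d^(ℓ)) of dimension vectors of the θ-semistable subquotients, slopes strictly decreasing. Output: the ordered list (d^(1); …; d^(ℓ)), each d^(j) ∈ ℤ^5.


Interval decomposition of M: I[1,1]^2, I[1,4], I[3,3], I[3,4], I[3,5], I[5,5].
HN type (ℓ=6): μ^(1)=31; μ^(2)=18; μ^(3)=5; μ^(4)=-3/2; μ^(5)=-50/3; μ^(6)=-47

((2, 0, 0, 0, 0); (0, 0, 1, 0, 0); (1, 1, 1, 1, 0); (0, 0, 1, 1, 0); (0, 0, 1, 1, 1); (0, 0, 0, 0, 1))


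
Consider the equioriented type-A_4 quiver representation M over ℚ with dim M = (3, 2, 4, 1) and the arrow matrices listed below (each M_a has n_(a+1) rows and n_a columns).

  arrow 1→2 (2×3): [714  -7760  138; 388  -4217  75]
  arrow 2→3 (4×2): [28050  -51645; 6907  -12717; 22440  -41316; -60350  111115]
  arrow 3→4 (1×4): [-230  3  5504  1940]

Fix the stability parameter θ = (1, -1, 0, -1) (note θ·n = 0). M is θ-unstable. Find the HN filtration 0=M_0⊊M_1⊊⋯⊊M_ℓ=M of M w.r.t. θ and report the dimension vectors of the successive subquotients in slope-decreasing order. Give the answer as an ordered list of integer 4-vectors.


Barcode: M ≅ I[1,1], I[1,3], I[1,4], I[3,3]^2. HN layers by μ_θ (3 steps, strictly decreasing):
  μ^(1)=1; μ^(2)=0; μ^(3)=-1/4

((1, 0, 0, 0); (1, 1, 3, 0); (1, 1, 1, 1))


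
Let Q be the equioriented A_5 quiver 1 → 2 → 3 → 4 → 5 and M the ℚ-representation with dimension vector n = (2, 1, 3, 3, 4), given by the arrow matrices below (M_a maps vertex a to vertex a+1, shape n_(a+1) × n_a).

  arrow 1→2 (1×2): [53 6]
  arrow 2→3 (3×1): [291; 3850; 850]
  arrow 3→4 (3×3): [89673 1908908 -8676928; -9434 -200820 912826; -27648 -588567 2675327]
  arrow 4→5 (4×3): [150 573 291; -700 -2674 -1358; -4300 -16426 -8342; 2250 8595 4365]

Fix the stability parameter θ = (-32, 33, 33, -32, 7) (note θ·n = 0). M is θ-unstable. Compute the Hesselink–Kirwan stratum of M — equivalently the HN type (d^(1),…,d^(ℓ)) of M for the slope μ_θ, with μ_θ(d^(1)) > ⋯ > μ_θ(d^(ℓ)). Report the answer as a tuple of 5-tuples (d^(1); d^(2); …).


Via rank(M_{q-1}∘⋯∘M_p): M ≅ I[1,1], I[1,4], I[3,4], I[3,5], I[5,5]^3.
μ_θ-semistable layers: μ^(1)=34/3; μ^(2)=7; μ^(3)=1/2; μ^(4)=-32

((0, 1, 1, 1, 0); (0, 0, 0, 0, 4); (0, 0, 2, 2, 0); (2, 0, 0, 0, 0))


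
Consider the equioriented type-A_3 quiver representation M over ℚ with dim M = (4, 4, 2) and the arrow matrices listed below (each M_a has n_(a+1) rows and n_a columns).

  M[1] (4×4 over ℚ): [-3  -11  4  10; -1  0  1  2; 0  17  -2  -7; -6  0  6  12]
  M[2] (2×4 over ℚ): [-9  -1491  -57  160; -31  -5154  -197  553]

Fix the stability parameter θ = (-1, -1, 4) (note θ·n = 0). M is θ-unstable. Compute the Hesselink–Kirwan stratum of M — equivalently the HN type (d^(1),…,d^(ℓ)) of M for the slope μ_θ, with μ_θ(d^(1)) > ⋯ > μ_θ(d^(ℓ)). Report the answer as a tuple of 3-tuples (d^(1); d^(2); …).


Interval decomposition of M: I[1,1], I[1,2], I[1,3]^2, I[2,2].
HN type (ℓ=2): μ^(1)=4; μ^(2)=-1

((0, 0, 2); (4, 4, 0))


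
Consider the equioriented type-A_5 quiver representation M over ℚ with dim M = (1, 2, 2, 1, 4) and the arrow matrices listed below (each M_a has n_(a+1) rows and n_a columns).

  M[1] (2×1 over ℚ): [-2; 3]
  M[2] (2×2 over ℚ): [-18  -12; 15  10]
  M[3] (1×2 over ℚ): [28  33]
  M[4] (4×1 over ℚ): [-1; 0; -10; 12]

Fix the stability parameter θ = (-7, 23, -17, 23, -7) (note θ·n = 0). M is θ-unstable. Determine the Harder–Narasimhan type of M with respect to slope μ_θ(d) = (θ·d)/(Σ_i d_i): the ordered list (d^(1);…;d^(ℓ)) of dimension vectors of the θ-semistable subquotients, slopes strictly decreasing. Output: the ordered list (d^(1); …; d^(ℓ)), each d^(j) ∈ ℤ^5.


Interval decomposition of M: I[1,2], I[2,5], I[3,3], I[5,5]^3.
HN type (ℓ=5): μ^(1)=23; μ^(2)=8; μ^(3)=3; μ^(4)=-7; μ^(5)=-17

((0, 1, 0, 0, 0); (0, 0, 0, 1, 1); (0, 1, 1, 0, 0); (1, 0, 0, 0, 3); (0, 0, 1, 0, 0))


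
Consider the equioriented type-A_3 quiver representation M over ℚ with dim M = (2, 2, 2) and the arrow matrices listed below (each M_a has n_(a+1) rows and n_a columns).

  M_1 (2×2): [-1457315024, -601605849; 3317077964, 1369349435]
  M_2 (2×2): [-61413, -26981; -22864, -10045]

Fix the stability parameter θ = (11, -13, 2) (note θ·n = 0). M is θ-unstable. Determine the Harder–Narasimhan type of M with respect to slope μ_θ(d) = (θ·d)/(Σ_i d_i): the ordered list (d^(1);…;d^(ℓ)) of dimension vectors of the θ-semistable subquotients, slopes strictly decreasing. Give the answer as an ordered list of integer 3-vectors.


Interval decomposition of M: I[1,3]^2.
HN type (ℓ=2): μ^(1)=2; μ^(2)=-1

((0, 0, 2); (2, 2, 0))


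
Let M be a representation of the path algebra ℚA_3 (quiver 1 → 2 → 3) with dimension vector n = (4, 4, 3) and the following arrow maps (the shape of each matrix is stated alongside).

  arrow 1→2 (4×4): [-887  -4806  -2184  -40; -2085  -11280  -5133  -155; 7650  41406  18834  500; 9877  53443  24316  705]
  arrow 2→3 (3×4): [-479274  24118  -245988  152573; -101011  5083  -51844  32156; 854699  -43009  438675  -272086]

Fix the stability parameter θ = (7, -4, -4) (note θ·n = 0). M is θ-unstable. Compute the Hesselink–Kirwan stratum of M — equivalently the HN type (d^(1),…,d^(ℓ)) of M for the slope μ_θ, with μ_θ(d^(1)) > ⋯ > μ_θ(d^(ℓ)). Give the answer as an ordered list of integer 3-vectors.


Via rank(M_{q-1}∘⋯∘M_p): M ≅ I[1,1], I[1,3]^3, I[2,2].
μ_θ-semistable layers: μ^(1)=7; μ^(2)=-1/3; μ^(3)=-4

((1, 0, 0); (3, 3, 3); (0, 1, 0))


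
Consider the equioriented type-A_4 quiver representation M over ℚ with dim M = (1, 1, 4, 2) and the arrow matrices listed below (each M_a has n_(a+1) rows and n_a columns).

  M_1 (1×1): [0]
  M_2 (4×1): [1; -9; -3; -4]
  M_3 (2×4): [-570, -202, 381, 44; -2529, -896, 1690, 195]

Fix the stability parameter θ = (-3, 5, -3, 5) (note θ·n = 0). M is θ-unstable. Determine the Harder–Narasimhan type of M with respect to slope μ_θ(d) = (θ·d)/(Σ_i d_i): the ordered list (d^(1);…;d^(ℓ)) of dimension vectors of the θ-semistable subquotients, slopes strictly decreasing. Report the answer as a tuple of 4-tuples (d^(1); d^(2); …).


Interval decomposition of M: I[1,1], I[2,4], I[3,3]^2, I[3,4].
HN type (ℓ=3): μ^(1)=5; μ^(2)=1; μ^(3)=-3

((0, 0, 0, 2); (0, 1, 1, 0); (1, 0, 3, 0))


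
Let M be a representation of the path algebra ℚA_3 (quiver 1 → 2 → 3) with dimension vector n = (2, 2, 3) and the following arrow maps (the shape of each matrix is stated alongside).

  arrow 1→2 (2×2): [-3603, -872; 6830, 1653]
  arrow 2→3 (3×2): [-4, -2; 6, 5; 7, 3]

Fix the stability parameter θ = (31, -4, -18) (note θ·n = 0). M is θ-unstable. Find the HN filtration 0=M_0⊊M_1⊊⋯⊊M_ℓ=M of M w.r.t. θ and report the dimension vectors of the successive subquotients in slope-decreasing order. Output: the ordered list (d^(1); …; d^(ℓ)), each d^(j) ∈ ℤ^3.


Via rank(M_{q-1}∘⋯∘M_p): M ≅ I[1,3]^2, I[3,3].
μ_θ-semistable layers: μ^(1)=3; μ^(2)=-18

((2, 2, 2); (0, 0, 1))


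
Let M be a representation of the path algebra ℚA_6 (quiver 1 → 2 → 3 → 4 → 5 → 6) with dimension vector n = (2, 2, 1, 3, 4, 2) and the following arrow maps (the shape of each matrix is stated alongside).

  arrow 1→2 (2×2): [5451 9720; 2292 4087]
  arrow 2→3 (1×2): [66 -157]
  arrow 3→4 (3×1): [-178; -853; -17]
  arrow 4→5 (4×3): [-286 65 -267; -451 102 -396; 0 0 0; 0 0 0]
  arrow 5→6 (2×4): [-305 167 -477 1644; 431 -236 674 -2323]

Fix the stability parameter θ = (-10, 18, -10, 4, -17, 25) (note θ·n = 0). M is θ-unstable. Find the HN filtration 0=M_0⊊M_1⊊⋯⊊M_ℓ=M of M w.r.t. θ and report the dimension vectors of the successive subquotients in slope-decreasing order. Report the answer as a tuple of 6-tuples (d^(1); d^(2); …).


Interval decomposition of M: I[1,2], I[1,6], I[4,4], I[4,6], I[5,5]^2.
HN type (ℓ=7): μ^(1)=25; μ^(2)=18; μ^(3)=4; μ^(4)=-5/4; μ^(5)=-13/2; μ^(6)=-10; μ^(7)=-17

((0, 0, 0, 0, 0, 2); (0, 1, 0, 0, 0, 0); (0, 0, 0, 1, 0, 0); (0, 1, 1, 1, 1, 0); (0, 0, 0, 1, 1, 0); (2, 0, 0, 0, 0, 0); (0, 0, 0, 0, 2, 0))


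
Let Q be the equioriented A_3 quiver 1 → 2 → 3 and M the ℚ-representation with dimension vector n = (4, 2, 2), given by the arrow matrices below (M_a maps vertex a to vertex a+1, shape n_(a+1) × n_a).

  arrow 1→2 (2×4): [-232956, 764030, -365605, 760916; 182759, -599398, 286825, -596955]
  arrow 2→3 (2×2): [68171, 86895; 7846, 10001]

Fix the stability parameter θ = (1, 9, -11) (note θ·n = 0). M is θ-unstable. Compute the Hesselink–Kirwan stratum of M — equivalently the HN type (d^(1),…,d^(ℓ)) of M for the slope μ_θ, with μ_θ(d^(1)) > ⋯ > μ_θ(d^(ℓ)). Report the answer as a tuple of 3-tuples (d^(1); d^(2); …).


Barcode: M ≅ I[1,1]^2, I[1,3]^2. HN layers by μ_θ (2 steps, strictly decreasing):
  μ^(1)=1; μ^(2)=-1/3

((2, 0, 0); (2, 2, 2))


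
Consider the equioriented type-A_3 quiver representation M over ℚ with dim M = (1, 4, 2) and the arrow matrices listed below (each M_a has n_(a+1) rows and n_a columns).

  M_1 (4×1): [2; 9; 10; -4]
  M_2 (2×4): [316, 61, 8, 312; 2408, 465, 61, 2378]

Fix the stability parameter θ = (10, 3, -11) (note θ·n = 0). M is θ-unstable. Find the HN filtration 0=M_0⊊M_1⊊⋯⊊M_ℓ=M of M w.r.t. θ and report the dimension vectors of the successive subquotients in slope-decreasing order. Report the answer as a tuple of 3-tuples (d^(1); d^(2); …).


Barcode: M ≅ I[1,3], I[2,2]^2, I[2,3]. HN layers by μ_θ (3 steps, strictly decreasing):
  μ^(1)=3; μ^(2)=2/3; μ^(3)=-4

((0, 2, 0); (1, 1, 1); (0, 1, 1))


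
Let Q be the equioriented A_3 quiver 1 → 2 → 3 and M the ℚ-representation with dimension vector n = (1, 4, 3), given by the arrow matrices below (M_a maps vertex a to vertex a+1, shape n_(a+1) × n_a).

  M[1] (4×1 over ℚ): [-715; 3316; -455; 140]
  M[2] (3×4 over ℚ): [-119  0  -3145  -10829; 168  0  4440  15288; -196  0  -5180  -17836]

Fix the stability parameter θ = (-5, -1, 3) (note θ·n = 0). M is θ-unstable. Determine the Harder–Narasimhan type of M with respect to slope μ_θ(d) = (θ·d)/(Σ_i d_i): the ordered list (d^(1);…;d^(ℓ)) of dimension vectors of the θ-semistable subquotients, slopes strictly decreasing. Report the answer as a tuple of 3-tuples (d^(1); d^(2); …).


Interval decomposition of M: I[1,2], I[2,2]^2, I[2,3], I[3,3]^2.
HN type (ℓ=3): μ^(1)=3; μ^(2)=-1; μ^(3)=-5

((0, 0, 3); (0, 4, 0); (1, 0, 0))


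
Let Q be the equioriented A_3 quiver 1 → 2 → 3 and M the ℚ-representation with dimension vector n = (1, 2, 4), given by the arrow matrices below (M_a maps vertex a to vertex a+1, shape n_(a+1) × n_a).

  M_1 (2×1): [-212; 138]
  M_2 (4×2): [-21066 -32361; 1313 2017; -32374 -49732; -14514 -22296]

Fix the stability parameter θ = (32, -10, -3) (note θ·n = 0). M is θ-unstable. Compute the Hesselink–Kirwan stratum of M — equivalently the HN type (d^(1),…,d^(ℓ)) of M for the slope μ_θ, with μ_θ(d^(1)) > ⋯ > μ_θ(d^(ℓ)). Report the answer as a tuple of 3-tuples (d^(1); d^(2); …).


Interval decomposition of M: I[1,3], I[2,3], I[3,3]^2.
HN type (ℓ=3): μ^(1)=19/3; μ^(2)=-3; μ^(3)=-10

((1, 1, 1); (0, 0, 3); (0, 1, 0))


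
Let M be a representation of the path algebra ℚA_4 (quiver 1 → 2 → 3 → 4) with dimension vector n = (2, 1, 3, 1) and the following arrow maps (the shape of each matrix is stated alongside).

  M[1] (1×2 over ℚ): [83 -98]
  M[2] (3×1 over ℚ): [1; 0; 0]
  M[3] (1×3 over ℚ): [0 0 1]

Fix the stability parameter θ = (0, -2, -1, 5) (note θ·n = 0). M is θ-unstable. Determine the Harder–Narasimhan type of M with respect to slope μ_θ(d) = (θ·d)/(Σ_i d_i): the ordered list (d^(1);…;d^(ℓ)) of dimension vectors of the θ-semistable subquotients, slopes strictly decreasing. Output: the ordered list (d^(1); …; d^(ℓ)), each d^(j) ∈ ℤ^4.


Interval decomposition of M: I[1,1], I[1,3], I[3,3], I[3,4].
HN type (ℓ=3): μ^(1)=5; μ^(2)=0; μ^(3)=-1

((0, 0, 0, 1); (1, 0, 0, 0); (1, 1, 3, 0))


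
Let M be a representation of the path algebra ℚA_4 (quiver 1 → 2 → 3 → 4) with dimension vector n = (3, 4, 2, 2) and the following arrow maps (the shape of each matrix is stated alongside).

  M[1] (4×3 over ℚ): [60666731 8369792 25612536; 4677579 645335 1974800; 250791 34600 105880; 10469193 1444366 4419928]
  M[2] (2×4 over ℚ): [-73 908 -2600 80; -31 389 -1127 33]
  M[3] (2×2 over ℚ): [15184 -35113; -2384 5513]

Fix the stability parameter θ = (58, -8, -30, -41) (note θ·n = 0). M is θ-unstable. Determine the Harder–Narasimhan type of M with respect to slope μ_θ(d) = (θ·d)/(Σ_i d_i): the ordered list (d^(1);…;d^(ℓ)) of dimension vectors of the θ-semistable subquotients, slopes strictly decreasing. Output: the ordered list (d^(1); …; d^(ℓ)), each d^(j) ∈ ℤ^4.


Via rank(M_{q-1}∘⋯∘M_p): M ≅ I[1,1], I[1,3], I[1,4], I[2,2]^2, I[4,4].
μ_θ-semistable layers: μ^(1)=58; μ^(2)=20/3; μ^(3)=-21/4; μ^(4)=-8; μ^(5)=-41

((1, 0, 0, 0); (1, 1, 1, 0); (1, 1, 1, 1); (0, 2, 0, 0); (0, 0, 0, 1))


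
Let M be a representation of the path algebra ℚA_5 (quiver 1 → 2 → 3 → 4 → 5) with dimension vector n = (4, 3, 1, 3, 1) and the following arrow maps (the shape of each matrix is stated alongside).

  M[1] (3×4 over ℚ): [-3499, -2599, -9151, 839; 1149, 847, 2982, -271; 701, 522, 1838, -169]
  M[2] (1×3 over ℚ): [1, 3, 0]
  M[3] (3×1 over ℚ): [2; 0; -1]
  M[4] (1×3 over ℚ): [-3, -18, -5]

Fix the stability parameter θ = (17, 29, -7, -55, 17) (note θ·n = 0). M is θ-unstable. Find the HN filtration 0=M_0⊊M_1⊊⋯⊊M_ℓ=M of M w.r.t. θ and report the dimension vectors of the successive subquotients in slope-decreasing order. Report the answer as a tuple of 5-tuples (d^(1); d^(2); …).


Barcode: M ≅ I[1,1], I[1,2]^2, I[1,5], I[4,4]^2. HN layers by μ_θ (4 steps, strictly decreasing):
  μ^(1)=29; μ^(2)=17; μ^(3)=-4; μ^(4)=-55

((0, 2, 0, 0, 0); (3, 0, 0, 0, 1); (1, 1, 1, 1, 0); (0, 0, 0, 2, 0))


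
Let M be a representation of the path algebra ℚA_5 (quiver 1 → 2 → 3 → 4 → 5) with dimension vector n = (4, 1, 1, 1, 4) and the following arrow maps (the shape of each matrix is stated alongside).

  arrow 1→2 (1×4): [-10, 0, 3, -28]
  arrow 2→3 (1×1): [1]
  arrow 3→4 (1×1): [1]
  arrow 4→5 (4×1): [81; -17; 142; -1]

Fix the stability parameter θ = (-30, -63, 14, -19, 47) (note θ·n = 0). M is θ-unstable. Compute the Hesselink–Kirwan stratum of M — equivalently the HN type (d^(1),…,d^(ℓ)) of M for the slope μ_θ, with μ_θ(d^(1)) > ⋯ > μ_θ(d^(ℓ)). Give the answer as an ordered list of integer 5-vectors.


Interval decomposition of M: I[1,1]^3, I[1,5], I[5,5]^3.
HN type (ℓ=4): μ^(1)=47; μ^(2)=-5/2; μ^(3)=-30; μ^(4)=-93/2

((0, 0, 0, 0, 4); (0, 0, 1, 1, 0); (3, 0, 0, 0, 0); (1, 1, 0, 0, 0))


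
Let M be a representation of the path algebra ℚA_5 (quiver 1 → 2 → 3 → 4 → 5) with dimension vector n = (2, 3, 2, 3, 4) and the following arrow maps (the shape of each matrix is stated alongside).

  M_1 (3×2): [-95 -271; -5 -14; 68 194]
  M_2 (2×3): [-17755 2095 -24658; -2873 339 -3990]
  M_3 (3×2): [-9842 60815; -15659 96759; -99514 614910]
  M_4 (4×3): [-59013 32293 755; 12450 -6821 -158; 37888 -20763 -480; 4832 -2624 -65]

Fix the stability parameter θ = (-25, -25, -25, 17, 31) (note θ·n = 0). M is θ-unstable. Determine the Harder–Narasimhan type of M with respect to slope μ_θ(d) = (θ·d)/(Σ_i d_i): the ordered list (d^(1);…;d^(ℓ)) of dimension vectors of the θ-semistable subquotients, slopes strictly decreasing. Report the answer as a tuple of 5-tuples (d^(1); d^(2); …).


Via rank(M_{q-1}∘⋯∘M_p): M ≅ I[1,5]^2, I[2,2], I[4,5], I[5,5].
μ_θ-semistable layers: μ^(1)=31; μ^(2)=17; μ^(3)=-25

((0, 0, 0, 0, 4); (0, 0, 0, 3, 0); (2, 3, 2, 0, 0))


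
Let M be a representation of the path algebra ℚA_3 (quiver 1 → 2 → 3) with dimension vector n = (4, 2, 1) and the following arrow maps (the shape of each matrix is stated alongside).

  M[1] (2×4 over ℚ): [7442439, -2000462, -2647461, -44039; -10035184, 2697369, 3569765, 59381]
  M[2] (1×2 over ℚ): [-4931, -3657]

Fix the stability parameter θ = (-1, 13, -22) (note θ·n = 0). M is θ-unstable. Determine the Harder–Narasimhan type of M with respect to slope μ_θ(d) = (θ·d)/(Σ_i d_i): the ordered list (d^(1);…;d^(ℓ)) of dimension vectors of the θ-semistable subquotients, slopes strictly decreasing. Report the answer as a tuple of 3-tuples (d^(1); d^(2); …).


Interval decomposition of M: I[1,1]^2, I[1,2], I[1,3].
HN type (ℓ=3): μ^(1)=13; μ^(2)=-1; μ^(3)=-10/3

((0, 1, 0); (3, 0, 0); (1, 1, 1))


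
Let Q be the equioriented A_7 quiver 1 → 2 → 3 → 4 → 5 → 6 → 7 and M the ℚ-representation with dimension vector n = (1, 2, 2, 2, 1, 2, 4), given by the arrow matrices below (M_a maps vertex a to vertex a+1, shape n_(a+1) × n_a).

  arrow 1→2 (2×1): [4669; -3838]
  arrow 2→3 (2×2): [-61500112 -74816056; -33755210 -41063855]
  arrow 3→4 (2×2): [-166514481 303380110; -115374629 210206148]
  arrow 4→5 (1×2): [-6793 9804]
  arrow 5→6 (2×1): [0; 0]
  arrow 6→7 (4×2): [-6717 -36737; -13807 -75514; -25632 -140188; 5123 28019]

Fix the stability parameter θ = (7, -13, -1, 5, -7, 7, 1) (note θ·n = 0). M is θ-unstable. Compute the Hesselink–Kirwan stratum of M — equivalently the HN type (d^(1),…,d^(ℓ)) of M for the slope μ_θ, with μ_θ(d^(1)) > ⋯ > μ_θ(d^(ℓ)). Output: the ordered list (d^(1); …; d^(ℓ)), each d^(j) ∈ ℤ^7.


Via rank(M_{q-1}∘⋯∘M_p): M ≅ I[1,2], I[2,5], I[3,4], I[6,7]^2, I[7,7]^2.
μ_θ-semistable layers: μ^(1)=5; μ^(2)=4; μ^(3)=1; μ^(4)=-1; μ^(5)=-3; μ^(6)=-13

((0, 0, 0, 1, 0, 0, 0); (0, 0, 0, 0, 0, 2, 2); (0, 0, 0, 0, 0, 0, 2); (0, 0, 2, 1, 1, 0, 0); (1, 1, 0, 0, 0, 0, 0); (0, 1, 0, 0, 0, 0, 0))
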